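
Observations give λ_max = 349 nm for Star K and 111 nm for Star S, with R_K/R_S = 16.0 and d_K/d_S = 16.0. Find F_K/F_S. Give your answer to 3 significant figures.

Wien's law: T_K/T_S = λ_S/λ_K = 111/349 = 0.3181.
L_K/L_S = (R_K/R_S)²(T_K/T_S)⁴ = (16.0)²(0.3181)⁴ = 2.620.
F_K/F_S = (L_K/L_S)/(d_K/d_S)² = 2.620/(16.0)² = 0.01023.

0.0102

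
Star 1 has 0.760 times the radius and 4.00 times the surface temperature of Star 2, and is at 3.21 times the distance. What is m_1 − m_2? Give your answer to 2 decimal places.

L_1/L_2 = (0.760)²(4.00)⁴ = 147.9.
F_1/F_2 = (L_1/L_2)/(d_1/d_2)² = 147.9/10.30 = 14.35.
m_1 − m_2 = −2.5 log₁₀(14.35) = -2.89.

-2.89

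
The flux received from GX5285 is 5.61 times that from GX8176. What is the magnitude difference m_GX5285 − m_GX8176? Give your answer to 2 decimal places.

m_GX5285 − m_GX8176 = −2.5 log₁₀(F_GX5285/F_GX8176) = −2.5 log₁₀(5.61) = −2.5 × (0.749) = -1.872.

-1.87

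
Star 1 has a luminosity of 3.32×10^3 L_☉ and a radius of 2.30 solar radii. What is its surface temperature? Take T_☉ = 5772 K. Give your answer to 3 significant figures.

T/T_☉ = (L/L_☉)^(1/4) / (R/R_☉)^(1/2)
T = 5772 × (3.32×10^3)^(1/4) / √(2.30) = 5772 × 7.591 / 1.517 = 2.889×10^4 K.

2.89×10^4 K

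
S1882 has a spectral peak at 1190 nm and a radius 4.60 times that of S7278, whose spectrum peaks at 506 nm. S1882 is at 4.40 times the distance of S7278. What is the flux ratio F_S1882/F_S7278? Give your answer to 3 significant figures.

Wien's law: T_S1882/T_S7278 = λ_S7278/λ_S1882 = 506/1190 = 0.4252.
L_S1882/L_S7278 = (R_S1882/R_S7278)²(T_S1882/T_S7278)⁴ = (4.60)²(0.4252)⁴ = 0.6917.
F_S1882/F_S7278 = (L_S1882/L_S7278)/(d_S1882/d_S7278)² = 0.6917/(4.40)² = 0.03573.

0.0357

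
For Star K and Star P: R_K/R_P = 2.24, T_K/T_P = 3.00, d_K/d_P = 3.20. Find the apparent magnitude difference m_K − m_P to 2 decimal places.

L_K/L_P = (2.24)²(3.00)⁴ = 406.4.
F_K/F_P = (L_K/L_P)/(d_K/d_P)² = 406.4/10.24 = 39.69.
m_K − m_P = −2.5 log₁₀(39.69) = -4.00.

-4.00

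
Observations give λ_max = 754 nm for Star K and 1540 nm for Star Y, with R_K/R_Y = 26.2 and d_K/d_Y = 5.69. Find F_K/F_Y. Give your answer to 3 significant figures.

Wien's law: T_K/T_Y = λ_Y/λ_K = 1540/754 = 2.042.
L_K/L_Y = (R_K/R_Y)²(T_K/T_Y)⁴ = (26.2)²(2.042)⁴ = 1.195×10^4.
F_K/F_Y = (L_K/L_Y)/(d_K/d_Y)² = 1.195×10^4/(5.69)² = 369.0.

369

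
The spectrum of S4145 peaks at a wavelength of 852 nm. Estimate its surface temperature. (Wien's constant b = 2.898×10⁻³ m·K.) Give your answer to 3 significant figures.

3.40×10^3 K

T = b/λ_max = 2.898×10⁻³ / (852×10⁻⁹) = 3401 K.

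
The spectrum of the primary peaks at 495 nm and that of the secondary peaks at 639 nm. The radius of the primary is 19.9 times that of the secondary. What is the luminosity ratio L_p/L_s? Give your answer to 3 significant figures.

Wien's law gives T ∝ 1/λ_max, so T_p/T_s = λ_s/λ_p = 639/495 = 1.291.
Then L ∝ R²T⁴ gives L_p/L_s = (19.9)² × (1.291)⁴ = 396.0 × 2.777 = 1100.

1.10×10^3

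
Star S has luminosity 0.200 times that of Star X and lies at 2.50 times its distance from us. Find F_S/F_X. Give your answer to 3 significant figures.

F = L/(4πd²), so F_S/F_X = (L_S/L_X) / (d_S/d_X)²
= 0.200 / (2.50)² = 0.200 / 6.250 = 0.03200.

0.0320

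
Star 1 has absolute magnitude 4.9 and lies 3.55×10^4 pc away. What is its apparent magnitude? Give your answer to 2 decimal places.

m = M + 5 log₁₀(d/10 pc) = 4.9 + 5 log₁₀(3.55×10^4/10)
  = 4.9 + 5 × 3.550 = 4.9 + 17.75 = 22.65.

22.65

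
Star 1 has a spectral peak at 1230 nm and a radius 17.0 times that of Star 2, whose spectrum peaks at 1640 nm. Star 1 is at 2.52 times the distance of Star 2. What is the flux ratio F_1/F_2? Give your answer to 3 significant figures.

Wien's law: T_1/T_2 = λ_2/λ_1 = 1640/1230 = 1.333.
L_1/L_2 = (R_1/R_2)²(T_1/T_2)⁴ = (17.0)²(1.333)⁴ = 913.4.
F_1/F_2 = (L_1/L_2)/(d_1/d_2)² = 913.4/(2.52)² = 143.8.

144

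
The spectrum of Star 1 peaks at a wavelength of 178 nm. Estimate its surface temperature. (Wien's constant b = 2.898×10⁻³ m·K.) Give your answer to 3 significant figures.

1.63×10^4 K

T = b/λ_max = 2.898×10⁻³ / (178×10⁻⁹) = 1.628×10^4 K.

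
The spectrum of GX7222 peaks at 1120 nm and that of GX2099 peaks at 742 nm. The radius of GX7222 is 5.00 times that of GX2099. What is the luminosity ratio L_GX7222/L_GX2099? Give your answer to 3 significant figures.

Wien's law gives T ∝ 1/λ_max, so T_GX7222/T_GX2099 = λ_GX2099/λ_GX7222 = 742/1120 = 0.6625.
Then L ∝ R²T⁴ gives L_GX7222/L_GX2099 = (5.00)² × (0.6625)⁴ = 25.00 × 0.1926 = 4.816.

4.82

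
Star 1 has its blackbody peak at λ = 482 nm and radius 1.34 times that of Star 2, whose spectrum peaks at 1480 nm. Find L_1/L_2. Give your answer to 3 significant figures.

160

Wien's law gives T ∝ 1/λ_max, so T_1/T_2 = λ_2/λ_1 = 1480/482 = 3.071.
Then L ∝ R²T⁴ gives L_1/L_2 = (1.34)² × (3.071)⁴ = 1.796 × 88.89 = 159.6.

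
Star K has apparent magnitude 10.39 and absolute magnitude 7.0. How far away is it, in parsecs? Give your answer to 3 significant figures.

47.6 pc

m − M = 5 log₁₀(d/10 pc)
10.39 − (7.0) = 3.39 = 5 log₁₀(d/10)
d = 10 × 10^(3.39/5) = 10 × 10^0.678 = 47.64 pc.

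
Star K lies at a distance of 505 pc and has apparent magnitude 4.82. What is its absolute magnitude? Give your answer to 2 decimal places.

M = m − 5 log₁₀(d/10 pc) = 4.82 − 5 log₁₀(505/10)
  = 4.82 − 5 × 1.703 = 4.82 − 8.52 = -3.70.

-3.70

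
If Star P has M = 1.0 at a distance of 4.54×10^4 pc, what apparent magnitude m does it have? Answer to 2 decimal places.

19.29

m = M + 5 log₁₀(d/10 pc) = 1.0 + 5 log₁₀(4.54×10^4/10)
  = 1.0 + 5 × 3.657 = 1.0 + 18.29 = 19.29.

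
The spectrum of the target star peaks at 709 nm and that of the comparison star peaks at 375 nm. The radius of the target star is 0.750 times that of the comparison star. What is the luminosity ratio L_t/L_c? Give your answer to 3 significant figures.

0.0440

Wien's law gives T ∝ 1/λ_max, so T_t/T_c = λ_c/λ_t = 375/709 = 0.5289.
Then L ∝ R²T⁴ gives L_t/L_c = (0.750)² × (0.5289)⁴ = 0.5625 × 0.07826 = 0.04402.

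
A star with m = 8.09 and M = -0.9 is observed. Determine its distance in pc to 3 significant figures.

628 pc

m − M = 5 log₁₀(d/10 pc)
8.09 − (-0.9) = 8.99 = 5 log₁₀(d/10)
d = 10 × 10^(8.99/5) = 10 × 10^1.798 = 628.1 pc.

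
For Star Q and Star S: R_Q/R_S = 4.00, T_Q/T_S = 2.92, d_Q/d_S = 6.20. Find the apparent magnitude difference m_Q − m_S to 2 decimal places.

-3.70

L_Q/L_S = (4.00)²(2.92)⁴ = 1163.
F_Q/F_S = (L_Q/L_S)/(d_Q/d_S)² = 1163/38.44 = 30.26.
m_Q − m_S = −2.5 log₁₀(30.26) = -3.70.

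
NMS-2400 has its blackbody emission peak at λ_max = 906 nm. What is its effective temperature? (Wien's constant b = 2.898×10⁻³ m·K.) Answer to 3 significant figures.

T = b/λ_max = 2.898×10⁻³ / (906×10⁻⁹) = 3199 K.

3.20×10^3 K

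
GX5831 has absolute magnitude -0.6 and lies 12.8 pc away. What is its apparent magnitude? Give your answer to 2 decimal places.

m = M + 5 log₁₀(d/10 pc) = -0.6 + 5 log₁₀(12.8/10)
  = -0.6 + 5 × 0.107 = -0.6 + 0.54 = -0.06.

-0.06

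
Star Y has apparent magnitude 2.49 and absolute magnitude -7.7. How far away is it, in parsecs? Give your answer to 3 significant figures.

m − M = 5 log₁₀(d/10 pc)
2.49 − (-7.7) = 10.19 = 5 log₁₀(d/10)
d = 10 × 10^(10.19/5) = 10 × 10^2.038 = 1091 pc.

1.09×10^3 pc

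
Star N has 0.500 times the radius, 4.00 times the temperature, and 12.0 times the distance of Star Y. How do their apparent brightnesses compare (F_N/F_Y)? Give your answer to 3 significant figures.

0.444

L_N/L_Y = (R_N/R_Y)²(T_N/T_Y)⁴ = (0.500)² × (4.00)⁴ = 64.00.
F_N/F_Y = (L_N/L_Y)/(d_N/d_Y)² = 64.00 / (12.0)² = 0.4444.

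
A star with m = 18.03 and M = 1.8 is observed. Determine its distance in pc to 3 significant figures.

1.76×10^4 pc

m − M = 5 log₁₀(d/10 pc)
18.03 − (1.8) = 16.23 = 5 log₁₀(d/10)
d = 10 × 10^(16.23/5) = 10 × 10^3.246 = 1.762×10^4 pc.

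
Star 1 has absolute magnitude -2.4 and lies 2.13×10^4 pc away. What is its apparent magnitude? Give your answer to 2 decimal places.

14.24

m = M + 5 log₁₀(d/10 pc) = -2.4 + 5 log₁₀(2.13×10^4/10)
  = -2.4 + 5 × 3.328 = -2.4 + 16.64 = 14.24.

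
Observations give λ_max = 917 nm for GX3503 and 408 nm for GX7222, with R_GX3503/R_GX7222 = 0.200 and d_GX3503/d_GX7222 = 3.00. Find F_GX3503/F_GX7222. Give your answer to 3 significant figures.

Wien's law: T_GX3503/T_GX7222 = λ_GX7222/λ_GX3503 = 408/917 = 0.4449.
L_GX3503/L_GX7222 = (R_GX3503/R_GX7222)²(T_GX3503/T_GX7222)⁴ = (0.200)²(0.4449)⁴ = 0.001568.
F_GX3503/F_GX7222 = (L_GX3503/L_GX7222)/(d_GX3503/d_GX7222)² = 0.001568/(3.00)² = 1.742×10^-4.

1.74×10^-4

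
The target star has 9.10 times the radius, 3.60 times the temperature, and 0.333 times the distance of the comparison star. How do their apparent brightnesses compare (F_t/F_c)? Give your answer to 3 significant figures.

1.25×10^5

L_t/L_c = (R_t/R_c)²(T_t/T_c)⁴ = (9.10)² × (3.60)⁴ = 1.391×10^4.
F_t/F_c = (L_t/L_c)/(d_t/d_c)² = 1.391×10^4 / (0.333)² = 1.254×10^5.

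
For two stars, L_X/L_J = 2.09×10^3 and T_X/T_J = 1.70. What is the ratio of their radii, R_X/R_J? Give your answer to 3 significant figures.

15.8

L ∝ R²T⁴ gives R ∝ √L / T², so
R_X/R_J = √(2.09×10^3) / (1.70)² = 45.72 / 2.890 = 15.82.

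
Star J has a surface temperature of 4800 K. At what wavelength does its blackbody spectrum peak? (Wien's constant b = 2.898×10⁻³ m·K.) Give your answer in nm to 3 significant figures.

604 nm

λ_max = b/T = 2.898×10⁻³ / 4800 = 6.04×10^-7 m = 603.8 nm.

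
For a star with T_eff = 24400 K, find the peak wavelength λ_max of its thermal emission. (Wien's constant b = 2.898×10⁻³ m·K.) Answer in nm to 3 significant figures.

λ_max = b/T = 2.898×10⁻³ / 24400 = 1.19×10^-7 m = 118.8 nm.

119 nm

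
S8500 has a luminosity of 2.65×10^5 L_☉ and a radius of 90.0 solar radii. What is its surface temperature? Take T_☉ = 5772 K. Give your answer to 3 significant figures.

T/T_☉ = (L/L_☉)^(1/4) / (R/R_☉)^(1/2)
T = 5772 × (2.65×10^5)^(1/4) / √(90.0) = 5772 × 22.69 / 9.487 = 1.380×10^4 K.

1.38×10^4 K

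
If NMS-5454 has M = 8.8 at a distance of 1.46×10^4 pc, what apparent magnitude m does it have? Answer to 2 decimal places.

m = M + 5 log₁₀(d/10 pc) = 8.8 + 5 log₁₀(1.46×10^4/10)
  = 8.8 + 5 × 3.164 = 8.8 + 15.82 = 24.62.

24.62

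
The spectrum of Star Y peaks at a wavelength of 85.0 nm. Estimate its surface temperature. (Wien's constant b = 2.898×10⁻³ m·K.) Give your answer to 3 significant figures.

3.41×10^4 K

T = b/λ_max = 2.898×10⁻³ / (85.0×10⁻⁹) = 3.409×10^4 K.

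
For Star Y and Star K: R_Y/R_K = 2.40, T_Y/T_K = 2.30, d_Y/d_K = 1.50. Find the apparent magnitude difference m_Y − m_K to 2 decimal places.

-4.64

L_Y/L_K = (2.40)²(2.30)⁴ = 161.2.
F_Y/F_K = (L_Y/L_K)/(d_Y/d_K)² = 161.2/2.250 = 71.64.
m_Y − m_K = −2.5 log₁₀(71.64) = -4.64.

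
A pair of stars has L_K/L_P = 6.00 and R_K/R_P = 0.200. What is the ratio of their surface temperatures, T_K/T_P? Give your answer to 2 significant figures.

L ∝ R²T⁴ gives T ∝ (L/R²)^(1/4), so
T_K/T_P = (6.00 / 0.200²)^(1/4) = (150.0)^(1/4) = 3.500.

3.5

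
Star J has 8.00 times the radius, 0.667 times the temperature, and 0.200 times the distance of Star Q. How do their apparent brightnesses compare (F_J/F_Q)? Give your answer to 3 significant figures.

317

L_J/L_Q = (R_J/R_Q)²(T_J/T_Q)⁴ = (8.00)² × (0.667)⁴ = 12.67.
F_J/F_Q = (L_J/L_Q)/(d_J/d_Q)² = 12.67 / (0.200)² = 316.7.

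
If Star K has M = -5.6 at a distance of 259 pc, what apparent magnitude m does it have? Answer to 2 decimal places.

m = M + 5 log₁₀(d/10 pc) = -5.6 + 5 log₁₀(259/10)
  = -5.6 + 5 × 1.413 = -5.6 + 7.07 = 1.47.

1.47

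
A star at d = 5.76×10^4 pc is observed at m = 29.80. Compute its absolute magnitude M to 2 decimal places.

M = m − 5 log₁₀(d/10 pc) = 29.80 − 5 log₁₀(5.76×10^4/10)
  = 29.80 − 5 × 3.760 = 29.80 − 18.80 = 11.00.

11.00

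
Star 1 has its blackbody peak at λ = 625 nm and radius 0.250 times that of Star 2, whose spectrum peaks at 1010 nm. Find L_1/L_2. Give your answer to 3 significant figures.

Wien's law gives T ∝ 1/λ_max, so T_1/T_2 = λ_2/λ_1 = 1010/625 = 1.616.
Then L ∝ R²T⁴ gives L_1/L_2 = (0.250)² × (1.616)⁴ = 0.06250 × 6.820 = 0.4262.

0.426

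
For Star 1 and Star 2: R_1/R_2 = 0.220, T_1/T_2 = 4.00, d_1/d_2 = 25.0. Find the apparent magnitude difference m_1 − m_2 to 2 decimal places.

4.26

L_1/L_2 = (0.220)²(4.00)⁴ = 12.39.
F_1/F_2 = (L_1/L_2)/(d_1/d_2)² = 12.39/625.0 = 0.01982.
m_1 − m_2 = −2.5 log₁₀(0.01982) = 4.26.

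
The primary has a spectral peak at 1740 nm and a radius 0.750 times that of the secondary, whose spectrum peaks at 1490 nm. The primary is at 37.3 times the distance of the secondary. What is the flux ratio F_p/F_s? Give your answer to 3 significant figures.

Wien's law: T_p/T_s = λ_s/λ_p = 1490/1740 = 0.8563.
L_p/L_s = (R_p/R_s)²(T_p/T_s)⁴ = (0.750)²(0.8563)⁴ = 0.3025.
F_p/F_s = (L_p/L_s)/(d_p/d_s)² = 0.3025/(37.3)² = 2.174×10^-4.

2.17×10^-4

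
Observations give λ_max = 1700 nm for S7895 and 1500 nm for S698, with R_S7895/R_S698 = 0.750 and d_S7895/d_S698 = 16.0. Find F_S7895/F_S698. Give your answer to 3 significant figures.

Wien's law: T_S7895/T_S698 = λ_S698/λ_S7895 = 1500/1700 = 0.8824.
L_S7895/L_S698 = (R_S7895/R_S698)²(T_S7895/T_S698)⁴ = (0.750)²(0.8824)⁴ = 0.3410.
F_S7895/F_S698 = (L_S7895/L_S698)/(d_S7895/d_S698)² = 0.3410/(16.0)² = 0.001332.

0.00133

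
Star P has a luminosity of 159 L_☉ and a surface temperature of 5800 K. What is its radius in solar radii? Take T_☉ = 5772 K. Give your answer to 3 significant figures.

R/R_☉ = √(L/L_☉) / (T/T_☉)² = √(159) / (1.005)²
       = 12.61 / 1.010 = 12.49.

12.5 solar radii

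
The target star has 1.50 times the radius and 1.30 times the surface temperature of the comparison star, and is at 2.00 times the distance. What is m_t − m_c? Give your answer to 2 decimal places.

L_t/L_c = (1.50)²(1.30)⁴ = 6.426.
F_t/F_c = (L_t/L_c)/(d_t/d_c)² = 6.426/4.000 = 1.607.
m_t − m_c = −2.5 log₁₀(1.607) = -0.51.

-0.51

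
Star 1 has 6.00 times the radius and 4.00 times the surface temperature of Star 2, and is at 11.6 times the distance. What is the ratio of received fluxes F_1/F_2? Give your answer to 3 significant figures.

68.5

L_1/L_2 = (R_1/R_2)²(T_1/T_2)⁴ = (6.00)² × (4.00)⁴ = 9216.
F_1/F_2 = (L_1/L_2)/(d_1/d_2)² = 9216 / (11.6)² = 68.49.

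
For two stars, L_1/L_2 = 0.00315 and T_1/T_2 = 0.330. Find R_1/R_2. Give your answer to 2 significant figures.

0.52

L ∝ R²T⁴ gives R ∝ √L / T², so
R_1/R_2 = √(0.00315) / (0.330)² = 0.05612 / 0.1089 = 0.5154.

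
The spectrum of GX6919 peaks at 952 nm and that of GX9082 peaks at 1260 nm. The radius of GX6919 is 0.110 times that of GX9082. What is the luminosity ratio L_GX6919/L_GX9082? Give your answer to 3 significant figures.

0.0371

Wien's law gives T ∝ 1/λ_max, so T_GX6919/T_GX9082 = λ_GX9082/λ_GX6919 = 1260/952 = 1.324.
Then L ∝ R²T⁴ gives L_GX6919/L_GX9082 = (0.110)² × (1.324)⁴ = 0.01210 × 3.069 = 0.03713.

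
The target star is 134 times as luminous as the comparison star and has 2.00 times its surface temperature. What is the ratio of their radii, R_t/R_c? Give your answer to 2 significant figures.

L ∝ R²T⁴ gives R ∝ √L / T², so
R_t/R_c = √(134) / (2.00)² = 11.58 / 4.000 = 2.894.

2.9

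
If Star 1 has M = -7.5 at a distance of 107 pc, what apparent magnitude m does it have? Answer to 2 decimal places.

-2.35

m = M + 5 log₁₀(d/10 pc) = -7.5 + 5 log₁₀(107/10)
  = -7.5 + 5 × 1.029 = -7.5 + 5.15 = -2.35.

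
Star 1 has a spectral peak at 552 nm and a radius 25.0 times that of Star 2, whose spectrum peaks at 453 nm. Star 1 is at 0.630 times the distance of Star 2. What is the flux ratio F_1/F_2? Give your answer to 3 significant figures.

Wien's law: T_1/T_2 = λ_2/λ_1 = 453/552 = 0.8207.
L_1/L_2 = (R_1/R_2)²(T_1/T_2)⁴ = (25.0)²(0.8207)⁴ = 283.5.
F_1/F_2 = (L_1/L_2)/(d_1/d_2)² = 283.5/(0.630)² = 714.2.

714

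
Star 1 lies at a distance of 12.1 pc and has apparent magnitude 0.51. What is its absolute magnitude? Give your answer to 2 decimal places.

M = m − 5 log₁₀(d/10 pc) = 0.51 − 5 log₁₀(12.1/10)
  = 0.51 − 5 × 0.083 = 0.51 − 0.41 = 0.10.

0.10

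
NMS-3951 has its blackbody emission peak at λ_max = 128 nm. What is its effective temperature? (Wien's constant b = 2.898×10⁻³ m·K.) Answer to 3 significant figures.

2.26×10^4 K

T = b/λ_max = 2.898×10⁻³ / (128×10⁻⁹) = 2.264×10^4 K.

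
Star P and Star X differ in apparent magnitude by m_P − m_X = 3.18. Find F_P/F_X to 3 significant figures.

0.0535

F_P/F_X = 10^(−(m_P − m_X)/2.5) = 10^(-3.18/2.5) = 10^-1.272 = 0.05346.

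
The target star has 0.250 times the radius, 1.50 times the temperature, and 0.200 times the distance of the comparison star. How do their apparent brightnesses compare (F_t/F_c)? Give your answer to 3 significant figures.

L_t/L_c = (R_t/R_c)²(T_t/T_c)⁴ = (0.250)² × (1.50)⁴ = 0.3164.
F_t/F_c = (L_t/L_c)/(d_t/d_c)² = 0.3164 / (0.200)² = 7.910.

7.91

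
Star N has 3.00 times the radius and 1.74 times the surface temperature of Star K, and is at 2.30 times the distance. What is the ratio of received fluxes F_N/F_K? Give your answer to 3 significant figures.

L_N/L_K = (R_N/R_K)²(T_N/T_K)⁴ = (3.00)² × (1.74)⁴ = 82.50.
F_N/F_K = (L_N/L_K)/(d_N/d_K)² = 82.50 / (2.30)² = 15.59.

15.6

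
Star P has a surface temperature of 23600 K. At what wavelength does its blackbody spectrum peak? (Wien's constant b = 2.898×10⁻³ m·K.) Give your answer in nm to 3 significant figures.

λ_max = b/T = 2.898×10⁻³ / 23600 = 1.23×10^-7 m = 122.8 nm.

123 nm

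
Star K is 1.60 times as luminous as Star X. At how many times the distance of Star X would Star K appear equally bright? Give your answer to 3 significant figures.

1.26

Equal flux requires L_K/d_K² = L_X/d_X², so d_K/d_X = √(L_K/L_X)
= √(1.60) = 1.265.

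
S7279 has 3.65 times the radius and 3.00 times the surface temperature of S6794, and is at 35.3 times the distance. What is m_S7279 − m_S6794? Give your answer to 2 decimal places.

0.16

L_S7279/L_S6794 = (3.65)²(3.00)⁴ = 1079.
F_S7279/F_S6794 = (L_S7279/L_S6794)/(d_S7279/d_S6794)² = 1079/1246 = 0.8660.
m_S7279 − m_S6794 = −2.5 log₁₀(0.8660) = 0.16.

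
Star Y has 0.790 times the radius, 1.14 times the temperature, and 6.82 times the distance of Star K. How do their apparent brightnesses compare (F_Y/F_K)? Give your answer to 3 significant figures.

L_Y/L_K = (R_Y/R_K)²(T_Y/T_K)⁴ = (0.790)² × (1.14)⁴ = 1.054.
F_Y/F_K = (L_Y/L_K)/(d_Y/d_K)² = 1.054 / (6.82)² = 0.02266.

0.0227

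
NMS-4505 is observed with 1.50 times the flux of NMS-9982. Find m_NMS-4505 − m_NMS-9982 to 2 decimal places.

m_NMS-4505 − m_NMS-9982 = −2.5 log₁₀(F_NMS-4505/F_NMS-9982) = −2.5 log₁₀(1.50) = −2.5 × (0.176) = -0.440.

-0.44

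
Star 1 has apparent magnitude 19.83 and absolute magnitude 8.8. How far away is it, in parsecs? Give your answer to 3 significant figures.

1.61×10^3 pc

m − M = 5 log₁₀(d/10 pc)
19.83 − (8.8) = 11.03 = 5 log₁₀(d/10)
d = 10 × 10^(11.03/5) = 10 × 10^2.206 = 1607 pc.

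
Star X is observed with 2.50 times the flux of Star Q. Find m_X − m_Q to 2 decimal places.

m_X − m_Q = −2.5 log₁₀(F_X/F_Q) = −2.5 log₁₀(2.50) = −2.5 × (0.398) = -0.995.

-0.99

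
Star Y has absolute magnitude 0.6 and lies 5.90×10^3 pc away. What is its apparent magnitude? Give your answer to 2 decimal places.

m = M + 5 log₁₀(d/10 pc) = 0.6 + 5 log₁₀(5.90×10^3/10)
  = 0.6 + 5 × 2.771 = 0.6 + 13.85 = 14.45.

14.45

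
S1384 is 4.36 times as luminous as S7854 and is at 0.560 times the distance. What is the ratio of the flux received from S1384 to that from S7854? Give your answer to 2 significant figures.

F = L/(4πd²), so F_S1384/F_S7854 = (L_S1384/L_S7854) / (d_S1384/d_S7854)²
= 4.36 / (0.560)² = 4.36 / 0.3136 = 13.90.

14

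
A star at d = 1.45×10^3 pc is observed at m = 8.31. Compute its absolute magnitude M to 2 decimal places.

M = m − 5 log₁₀(d/10 pc) = 8.31 − 5 log₁₀(1.45×10^3/10)
  = 8.31 − 5 × 2.161 = 8.31 − 10.81 = -2.50.

-2.50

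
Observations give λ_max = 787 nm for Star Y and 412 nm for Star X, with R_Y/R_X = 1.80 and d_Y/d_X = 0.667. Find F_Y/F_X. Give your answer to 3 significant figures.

Wien's law: T_Y/T_X = λ_X/λ_Y = 412/787 = 0.5235.
L_Y/L_X = (R_Y/R_X)²(T_Y/T_X)⁴ = (1.80)²(0.5235)⁴ = 0.2434.
F_Y/F_X = (L_Y/L_X)/(d_Y/d_X)² = 0.2434/(0.667)² = 0.5470.

0.547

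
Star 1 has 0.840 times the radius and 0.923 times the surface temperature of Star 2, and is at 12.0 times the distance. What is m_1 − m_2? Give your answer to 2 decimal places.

6.12

L_1/L_2 = (0.840)²(0.923)⁴ = 0.5121.
F_1/F_2 = (L_1/L_2)/(d_1/d_2)² = 0.5121/144.0 = 0.003556.
m_1 − m_2 = −2.5 log₁₀(0.003556) = 6.12.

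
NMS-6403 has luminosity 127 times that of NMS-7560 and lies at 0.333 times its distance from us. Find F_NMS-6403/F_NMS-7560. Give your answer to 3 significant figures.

F = L/(4πd²), so F_NMS-6403/F_NMS-7560 = (L_NMS-6403/L_NMS-7560) / (d_NMS-6403/d_NMS-7560)²
= 127 / (0.333)² = 127 / 0.1109 = 1145.

1.15×10^3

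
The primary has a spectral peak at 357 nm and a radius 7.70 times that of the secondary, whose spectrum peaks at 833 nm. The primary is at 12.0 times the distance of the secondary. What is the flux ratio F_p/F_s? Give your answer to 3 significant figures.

12.2

Wien's law: T_p/T_s = λ_s/λ_p = 833/357 = 2.333.
L_p/L_s = (R_p/R_s)²(T_p/T_s)⁴ = (7.70)²(2.333)⁴ = 1757.
F_p/F_s = (L_p/L_s)/(d_p/d_s)² = 1757/(12.0)² = 12.20.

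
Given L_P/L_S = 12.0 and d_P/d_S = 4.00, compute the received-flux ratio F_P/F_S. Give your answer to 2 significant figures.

F = L/(4πd²), so F_P/F_S = (L_P/L_S) / (d_P/d_S)²
= 12.0 / (4.00)² = 12.0 / 16.00 = 0.7500.

0.75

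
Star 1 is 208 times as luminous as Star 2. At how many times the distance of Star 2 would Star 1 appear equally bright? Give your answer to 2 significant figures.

14

Equal flux requires L_1/d_1² = L_2/d_2², so d_1/d_2 = √(L_1/L_2)
= √(208) = 14.42.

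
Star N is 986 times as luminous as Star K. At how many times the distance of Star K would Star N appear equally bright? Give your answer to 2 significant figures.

Equal flux requires L_N/d_N² = L_K/d_K², so d_N/d_K = √(L_N/L_K)
= √(986) = 31.40.

31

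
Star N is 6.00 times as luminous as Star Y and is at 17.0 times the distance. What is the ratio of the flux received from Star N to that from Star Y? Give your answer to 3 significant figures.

0.0208

F = L/(4πd²), so F_N/F_Y = (L_N/L_Y) / (d_N/d_Y)²
= 6.00 / (17.0)² = 6.00 / 289.0 = 0.02076.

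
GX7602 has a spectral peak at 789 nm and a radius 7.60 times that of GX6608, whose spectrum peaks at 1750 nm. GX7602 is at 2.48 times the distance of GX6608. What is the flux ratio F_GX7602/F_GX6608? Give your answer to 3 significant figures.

227

Wien's law: T_GX7602/T_GX6608 = λ_GX6608/λ_GX7602 = 1750/789 = 2.218.
L_GX7602/L_GX6608 = (R_GX7602/R_GX6608)²(T_GX7602/T_GX6608)⁴ = (7.60)²(2.218)⁴ = 1398.
F_GX7602/F_GX6608 = (L_GX7602/L_GX6608)/(d_GX7602/d_GX6608)² = 1398/(2.48)² = 227.3.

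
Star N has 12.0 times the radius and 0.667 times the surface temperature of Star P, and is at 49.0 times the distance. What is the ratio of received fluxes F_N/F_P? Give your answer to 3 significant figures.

0.0119

L_N/L_P = (R_N/R_P)²(T_N/T_P)⁴ = (12.0)² × (0.667)⁴ = 28.50.
F_N/F_P = (L_N/L_P)/(d_N/d_P)² = 28.50 / (49.0)² = 0.01187.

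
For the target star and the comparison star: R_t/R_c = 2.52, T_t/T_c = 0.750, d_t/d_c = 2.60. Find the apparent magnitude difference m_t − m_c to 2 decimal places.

1.32

L_t/L_c = (2.52)²(0.750)⁴ = 2.009.
F_t/F_c = (L_t/L_c)/(d_t/d_c)² = 2.009/6.760 = 0.2972.
m_t − m_c = −2.5 log₁₀(0.2972) = 1.32.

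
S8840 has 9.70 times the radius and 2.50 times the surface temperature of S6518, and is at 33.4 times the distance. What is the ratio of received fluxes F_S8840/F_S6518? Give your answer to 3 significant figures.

L_S8840/L_S6518 = (R_S8840/R_S6518)²(T_S8840/T_S6518)⁴ = (9.70)² × (2.50)⁴ = 3675.
F_S8840/F_S6518 = (L_S8840/L_S6518)/(d_S8840/d_S6518)² = 3675 / (33.4)² = 3.295.

3.29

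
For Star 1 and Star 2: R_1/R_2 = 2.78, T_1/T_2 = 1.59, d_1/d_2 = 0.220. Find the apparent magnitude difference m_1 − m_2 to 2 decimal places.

L_1/L_2 = (2.78)²(1.59)⁴ = 49.39.
F_1/F_2 = (L_1/L_2)/(d_1/d_2)² = 49.39/0.04840 = 1021.
m_1 − m_2 = −2.5 log₁₀(1021) = -7.52.

-7.52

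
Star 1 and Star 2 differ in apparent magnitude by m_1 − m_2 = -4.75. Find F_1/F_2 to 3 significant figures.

F_1/F_2 = 10^(−(m_1 − m_2)/2.5) = 10^(4.75/2.5) = 10^1.900 = 79.43.

79.4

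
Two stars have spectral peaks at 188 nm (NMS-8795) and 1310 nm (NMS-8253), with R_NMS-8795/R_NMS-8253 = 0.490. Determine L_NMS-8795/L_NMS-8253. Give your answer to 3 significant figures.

566

Wien's law gives T ∝ 1/λ_max, so T_NMS-8795/T_NMS-8253 = λ_NMS-8253/λ_NMS-8795 = 1310/188 = 6.968.
Then L ∝ R²T⁴ gives L_NMS-8795/L_NMS-8253 = (0.490)² × (6.968)⁴ = 0.2401 × 2358 = 566.0.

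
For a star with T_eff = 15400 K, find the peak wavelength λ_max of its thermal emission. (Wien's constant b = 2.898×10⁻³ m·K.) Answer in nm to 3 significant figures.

λ_max = b/T = 2.898×10⁻³ / 15400 = 1.88×10^-7 m = 188.2 nm.

188 nm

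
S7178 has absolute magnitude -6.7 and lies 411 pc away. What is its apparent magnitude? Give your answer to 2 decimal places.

m = M + 5 log₁₀(d/10 pc) = -6.7 + 5 log₁₀(411/10)
  = -6.7 + 5 × 1.614 = -6.7 + 8.07 = 1.37.

1.37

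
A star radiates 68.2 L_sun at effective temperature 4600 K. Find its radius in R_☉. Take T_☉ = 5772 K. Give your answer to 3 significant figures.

13.0 R_☉

R/R_☉ = √(L/L_☉) / (T/T_☉)² = √(68.2) / (0.7970)²
       = 8.258 / 0.6351 = 13.00.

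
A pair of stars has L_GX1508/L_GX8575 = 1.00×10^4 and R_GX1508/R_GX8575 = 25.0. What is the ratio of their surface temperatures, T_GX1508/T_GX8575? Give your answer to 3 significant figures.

2.00

L ∝ R²T⁴ gives T ∝ (L/R²)^(1/4), so
T_GX1508/T_GX8575 = (1.00×10^4 / 25.0²)^(1/4) = (16.00)^(1/4) = 2.000.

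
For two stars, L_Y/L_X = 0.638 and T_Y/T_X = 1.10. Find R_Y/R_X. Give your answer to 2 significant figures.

0.66

L ∝ R²T⁴ gives R ∝ √L / T², so
R_Y/R_X = √(0.638) / (1.10)² = 0.7987 / 1.210 = 0.6601.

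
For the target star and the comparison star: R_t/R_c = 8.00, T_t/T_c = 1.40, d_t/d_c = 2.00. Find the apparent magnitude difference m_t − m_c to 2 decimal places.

L_t/L_c = (8.00)²(1.40)⁴ = 245.9.
F_t/F_c = (L_t/L_c)/(d_t/d_c)² = 245.9/4.000 = 61.47.
m_t − m_c = −2.5 log₁₀(61.47) = -4.47.

-4.47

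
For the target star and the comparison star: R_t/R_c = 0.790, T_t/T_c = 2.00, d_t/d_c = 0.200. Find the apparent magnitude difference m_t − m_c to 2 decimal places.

-5.99

L_t/L_c = (0.790)²(2.00)⁴ = 9.986.
F_t/F_c = (L_t/L_c)/(d_t/d_c)² = 9.986/0.04000 = 249.6.
m_t − m_c = −2.5 log₁₀(249.6) = -5.99.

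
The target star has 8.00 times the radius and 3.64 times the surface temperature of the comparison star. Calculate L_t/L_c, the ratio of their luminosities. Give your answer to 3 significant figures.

From the Stefan–Boltzmann law, L ∝ R²T⁴, so
L_t/L_c = (R_t/R_c)² (T_t/T_c)⁴ = (8.00)² × (3.64)⁴ = 64.00 × 175.6 = 1.124×10^4.

1.12×10^4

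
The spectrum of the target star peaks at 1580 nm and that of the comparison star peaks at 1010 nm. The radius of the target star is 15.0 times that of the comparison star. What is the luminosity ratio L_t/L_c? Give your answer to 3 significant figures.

Wien's law gives T ∝ 1/λ_max, so T_t/T_c = λ_c/λ_t = 1010/1580 = 0.6392.
Then L ∝ R²T⁴ gives L_t/L_c = (15.0)² × (0.6392)⁴ = 225.0 × 0.1670 = 37.57.

37.6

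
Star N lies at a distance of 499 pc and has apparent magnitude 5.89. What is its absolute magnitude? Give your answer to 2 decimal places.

-2.60

M = m − 5 log₁₀(d/10 pc) = 5.89 − 5 log₁₀(499/10)
  = 5.89 − 5 × 1.698 = 5.89 − 8.49 = -2.60.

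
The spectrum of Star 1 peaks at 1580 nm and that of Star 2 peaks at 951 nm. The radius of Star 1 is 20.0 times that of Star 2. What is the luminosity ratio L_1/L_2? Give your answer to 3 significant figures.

52.5

Wien's law gives T ∝ 1/λ_max, so T_1/T_2 = λ_2/λ_1 = 951/1580 = 0.6019.
Then L ∝ R²T⁴ gives L_1/L_2 = (20.0)² × (0.6019)⁴ = 400.0 × 0.1312 = 52.50.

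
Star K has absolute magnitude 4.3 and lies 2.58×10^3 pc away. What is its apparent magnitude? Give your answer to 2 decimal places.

m = M + 5 log₁₀(d/10 pc) = 4.3 + 5 log₁₀(2.58×10^3/10)
  = 4.3 + 5 × 2.412 = 4.3 + 12.06 = 16.36.

16.36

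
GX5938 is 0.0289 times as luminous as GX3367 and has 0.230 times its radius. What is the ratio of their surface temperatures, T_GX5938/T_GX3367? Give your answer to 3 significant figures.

0.860

L ∝ R²T⁴ gives T ∝ (L/R²)^(1/4), so
T_GX5938/T_GX3367 = (0.0289 / 0.230²)^(1/4) = (0.5463)^(1/4) = 0.8597.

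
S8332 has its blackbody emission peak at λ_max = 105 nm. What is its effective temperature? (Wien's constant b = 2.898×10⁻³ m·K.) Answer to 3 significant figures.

2.76×10^4 K

T = b/λ_max = 2.898×10⁻³ / (105×10⁻⁹) = 2.760×10^4 K.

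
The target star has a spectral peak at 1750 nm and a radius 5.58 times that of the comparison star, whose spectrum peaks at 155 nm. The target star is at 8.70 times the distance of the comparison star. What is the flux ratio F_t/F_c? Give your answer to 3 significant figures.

2.53×10^-5

Wien's law: T_t/T_c = λ_c/λ_t = 155/1750 = 0.08857.
L_t/L_c = (R_t/R_c)²(T_t/T_c)⁴ = (5.58)²(0.08857)⁴ = 0.001916.
F_t/F_c = (L_t/L_c)/(d_t/d_c)² = 0.001916/(8.70)² = 2.532×10^-5.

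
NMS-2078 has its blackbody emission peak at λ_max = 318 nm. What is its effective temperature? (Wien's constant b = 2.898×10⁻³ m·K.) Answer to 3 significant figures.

9.11×10^3 K

T = b/λ_max = 2.898×10⁻³ / (318×10⁻⁹) = 9113 K.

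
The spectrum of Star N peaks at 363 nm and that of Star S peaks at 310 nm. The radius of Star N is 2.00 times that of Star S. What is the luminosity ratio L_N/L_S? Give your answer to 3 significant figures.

Wien's law gives T ∝ 1/λ_max, so T_N/T_S = λ_S/λ_N = 310/363 = 0.8540.
Then L ∝ R²T⁴ gives L_N/L_S = (2.00)² × (0.8540)⁴ = 4.000 × 0.5319 = 2.128.

2.13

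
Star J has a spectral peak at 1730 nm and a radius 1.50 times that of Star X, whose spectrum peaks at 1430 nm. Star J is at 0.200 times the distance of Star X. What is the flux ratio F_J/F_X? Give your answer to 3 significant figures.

26.3

Wien's law: T_J/T_X = λ_X/λ_J = 1430/1730 = 0.8266.
L_J/L_X = (R_J/R_X)²(T_J/T_X)⁴ = (1.50)²(0.8266)⁴ = 1.050.
F_J/F_X = (L_J/L_X)/(d_J/d_X)² = 1.050/(0.200)² = 26.26.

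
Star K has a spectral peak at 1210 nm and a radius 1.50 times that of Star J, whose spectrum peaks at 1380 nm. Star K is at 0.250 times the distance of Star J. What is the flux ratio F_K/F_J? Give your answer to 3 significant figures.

60.9

Wien's law: T_K/T_J = λ_J/λ_K = 1380/1210 = 1.140.
L_K/L_J = (R_K/R_J)²(T_K/T_J)⁴ = (1.50)²(1.140)⁴ = 3.807.
F_K/F_J = (L_K/L_J)/(d_K/d_J)² = 3.807/(0.250)² = 60.91.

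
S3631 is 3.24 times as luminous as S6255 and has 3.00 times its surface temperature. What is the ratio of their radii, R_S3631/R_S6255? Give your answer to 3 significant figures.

L ∝ R²T⁴ gives R ∝ √L / T², so
R_S3631/R_S6255 = √(3.24) / (3.00)² = 1.800 / 9.000 = 0.2000.

0.200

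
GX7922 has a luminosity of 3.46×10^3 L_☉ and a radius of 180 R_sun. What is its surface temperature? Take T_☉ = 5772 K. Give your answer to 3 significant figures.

T/T_☉ = (L/L_☉)^(1/4) / (R/R_☉)^(1/2)
T = 5772 × (3.46×10^3)^(1/4) / √(180) = 5772 × 7.670 / 13.42 = 3300 K.

3.30×10^3 K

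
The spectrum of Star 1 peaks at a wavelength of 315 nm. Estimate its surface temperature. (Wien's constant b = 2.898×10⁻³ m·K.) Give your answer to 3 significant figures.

9.20×10^3 K

T = b/λ_max = 2.898×10⁻³ / (315×10⁻⁹) = 9200 K.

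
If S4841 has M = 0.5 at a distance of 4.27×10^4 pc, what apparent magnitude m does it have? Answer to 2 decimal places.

m = M + 5 log₁₀(d/10 pc) = 0.5 + 5 log₁₀(4.27×10^4/10)
  = 0.5 + 5 × 3.630 = 0.5 + 18.15 = 18.65.

18.65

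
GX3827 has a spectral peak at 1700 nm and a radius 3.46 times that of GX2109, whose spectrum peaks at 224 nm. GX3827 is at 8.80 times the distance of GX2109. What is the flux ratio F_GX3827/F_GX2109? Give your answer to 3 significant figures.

4.66×10^-5

Wien's law: T_GX3827/T_GX2109 = λ_GX2109/λ_GX3827 = 224/1700 = 0.1318.
L_GX3827/L_GX2109 = (R_GX3827/R_GX2109)²(T_GX3827/T_GX2109)⁴ = (3.46)²(0.1318)⁴ = 0.003609.
F_GX3827/F_GX2109 = (L_GX3827/L_GX2109)/(d_GX3827/d_GX2109)² = 0.003609/(8.80)² = 4.660×10^-5.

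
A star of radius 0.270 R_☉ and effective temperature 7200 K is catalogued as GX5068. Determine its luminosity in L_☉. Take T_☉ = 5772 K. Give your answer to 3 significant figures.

0.177 L_☉

L/L_☉ = (R/R_☉)² (T/T_☉)⁴ = (0.270)² × (7200/5772)⁴
       = 0.07290 × (1.247)⁴ = 0.07290 × 2.421 = 0.1765.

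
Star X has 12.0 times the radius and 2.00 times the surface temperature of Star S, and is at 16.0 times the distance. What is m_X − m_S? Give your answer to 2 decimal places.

-2.39

L_X/L_S = (12.0)²(2.00)⁴ = 2304.
F_X/F_S = (L_X/L_S)/(d_X/d_S)² = 2304/256.0 = 9.000.
m_X − m_S = −2.5 log₁₀(9.000) = -2.39.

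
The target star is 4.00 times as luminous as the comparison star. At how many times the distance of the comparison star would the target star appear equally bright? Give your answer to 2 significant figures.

Equal flux requires L_t/d_t² = L_c/d_c², so d_t/d_c = √(L_t/L_c)
= √(4.00) = 2.000.

2.0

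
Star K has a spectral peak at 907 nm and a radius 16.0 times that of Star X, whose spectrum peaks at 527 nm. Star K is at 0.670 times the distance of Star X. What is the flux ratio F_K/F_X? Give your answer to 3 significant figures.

Wien's law: T_K/T_X = λ_X/λ_K = 527/907 = 0.5810.
L_K/L_X = (R_K/R_X)²(T_K/T_X)⁴ = (16.0)²(0.5810)⁴ = 29.18.
F_K/F_X = (L_K/L_X)/(d_K/d_X)² = 29.18/(0.670)² = 65.00.

65.0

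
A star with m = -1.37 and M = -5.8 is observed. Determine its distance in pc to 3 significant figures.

76.9 pc

m − M = 5 log₁₀(d/10 pc)
-1.37 − (-5.8) = 4.43 = 5 log₁₀(d/10)
d = 10 × 10^(4.43/5) = 10 × 10^0.886 = 76.91 pc.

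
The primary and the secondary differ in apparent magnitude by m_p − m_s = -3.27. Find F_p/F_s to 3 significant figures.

20.3

F_p/F_s = 10^(−(m_p − m_s)/2.5) = 10^(3.27/2.5) = 10^1.308 = 20.32.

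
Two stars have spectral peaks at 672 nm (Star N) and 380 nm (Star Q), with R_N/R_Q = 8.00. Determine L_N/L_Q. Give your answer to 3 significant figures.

Wien's law gives T ∝ 1/λ_max, so T_N/T_Q = λ_Q/λ_N = 380/672 = 0.5655.
Then L ∝ R²T⁴ gives L_N/L_Q = (8.00)² × (0.5655)⁴ = 64.00 × 0.1022 = 6.544.

6.54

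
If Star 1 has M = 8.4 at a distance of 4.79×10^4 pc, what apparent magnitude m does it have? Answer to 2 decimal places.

26.80

m = M + 5 log₁₀(d/10 pc) = 8.4 + 5 log₁₀(4.79×10^4/10)
  = 8.4 + 5 × 3.680 = 8.4 + 18.40 = 26.80.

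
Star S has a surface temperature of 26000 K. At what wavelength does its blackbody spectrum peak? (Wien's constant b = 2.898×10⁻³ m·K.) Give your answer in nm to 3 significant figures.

λ_max = b/T = 2.898×10⁻³ / 26000 = 1.11×10^-7 m = 111.5 nm.

111 nm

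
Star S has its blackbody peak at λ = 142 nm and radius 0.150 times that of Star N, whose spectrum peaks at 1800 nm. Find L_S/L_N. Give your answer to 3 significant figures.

Wien's law gives T ∝ 1/λ_max, so T_S/T_N = λ_N/λ_S = 1800/142 = 12.68.
Then L ∝ R²T⁴ gives L_S/L_N = (0.150)² × (12.68)⁴ = 0.02250 × 2.582×10^4 = 580.9.

581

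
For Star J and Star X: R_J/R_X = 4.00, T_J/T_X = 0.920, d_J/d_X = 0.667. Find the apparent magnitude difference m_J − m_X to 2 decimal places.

L_J/L_X = (4.00)²(0.920)⁴ = 11.46.
F_J/F_X = (L_J/L_X)/(d_J/d_X)² = 11.46/0.4449 = 25.76.
m_J − m_X = −2.5 log₁₀(25.76) = -3.53.

-3.53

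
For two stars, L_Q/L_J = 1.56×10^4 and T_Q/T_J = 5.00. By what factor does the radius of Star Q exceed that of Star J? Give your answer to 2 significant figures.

L ∝ R²T⁴ gives R ∝ √L / T², so
R_Q/R_J = √(1.56×10^4) / (5.00)² = 124.9 / 25.00 = 4.996.

5.0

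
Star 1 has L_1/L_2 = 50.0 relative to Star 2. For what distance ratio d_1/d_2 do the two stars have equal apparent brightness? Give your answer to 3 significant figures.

Equal flux requires L_1/d_1² = L_2/d_2², so d_1/d_2 = √(L_1/L_2)
= √(50.0) = 7.071.

7.07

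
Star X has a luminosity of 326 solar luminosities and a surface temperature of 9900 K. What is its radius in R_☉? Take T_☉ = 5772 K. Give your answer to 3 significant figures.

R/R_☉ = √(L/L_☉) / (T/T_☉)² = √(326) / (1.715)²
       = 18.06 / 2.942 = 6.137.

6.14 R_☉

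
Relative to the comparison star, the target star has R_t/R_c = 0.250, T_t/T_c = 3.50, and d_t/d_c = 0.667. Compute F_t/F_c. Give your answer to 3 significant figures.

21.1

L_t/L_c = (R_t/R_c)²(T_t/T_c)⁴ = (0.250)² × (3.50)⁴ = 9.379.
F_t/F_c = (L_t/L_c)/(d_t/d_c)² = 9.379 / (0.667)² = 21.08.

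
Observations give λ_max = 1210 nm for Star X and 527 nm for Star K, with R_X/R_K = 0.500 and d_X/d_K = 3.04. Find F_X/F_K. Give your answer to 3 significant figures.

Wien's law: T_X/T_K = λ_K/λ_X = 527/1210 = 0.4355.
L_X/L_K = (R_X/R_K)²(T_X/T_K)⁴ = (0.500)²(0.4355)⁴ = 0.008996.
F_X/F_K = (L_X/L_K)/(d_X/d_K)² = 0.008996/(3.04)² = 9.734×10^-4.

9.73×10^-4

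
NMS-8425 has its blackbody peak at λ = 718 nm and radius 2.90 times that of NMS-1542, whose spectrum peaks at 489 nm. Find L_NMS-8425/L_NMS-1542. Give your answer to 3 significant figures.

Wien's law gives T ∝ 1/λ_max, so T_NMS-8425/T_NMS-1542 = λ_NMS-1542/λ_NMS-8425 = 489/718 = 0.6811.
Then L ∝ R²T⁴ gives L_NMS-8425/L_NMS-1542 = (2.90)² × (0.6811)⁴ = 8.410 × 0.2151 = 1.809.

1.81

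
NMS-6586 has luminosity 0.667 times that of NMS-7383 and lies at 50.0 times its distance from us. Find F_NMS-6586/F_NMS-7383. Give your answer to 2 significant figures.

F = L/(4πd²), so F_NMS-6586/F_NMS-7383 = (L_NMS-6586/L_NMS-7383) / (d_NMS-6586/d_NMS-7383)²
= 0.667 / (50.0)² = 0.667 / 2500 = 2.668×10^-4.

2.7×10^-4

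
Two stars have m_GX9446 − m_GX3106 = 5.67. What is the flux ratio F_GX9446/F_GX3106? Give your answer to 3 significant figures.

F_GX9446/F_GX3106 = 10^(−(m_GX9446 − m_GX3106)/2.5) = 10^(-5.67/2.5) = 10^-2.268 = 0.005395.

0.00540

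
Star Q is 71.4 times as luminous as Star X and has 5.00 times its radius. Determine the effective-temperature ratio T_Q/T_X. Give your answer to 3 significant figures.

L ∝ R²T⁴ gives T ∝ (L/R²)^(1/4), so
T_Q/T_X = (71.4 / 5.00²)^(1/4) = (2.856)^(1/4) = 1.300.

1.30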